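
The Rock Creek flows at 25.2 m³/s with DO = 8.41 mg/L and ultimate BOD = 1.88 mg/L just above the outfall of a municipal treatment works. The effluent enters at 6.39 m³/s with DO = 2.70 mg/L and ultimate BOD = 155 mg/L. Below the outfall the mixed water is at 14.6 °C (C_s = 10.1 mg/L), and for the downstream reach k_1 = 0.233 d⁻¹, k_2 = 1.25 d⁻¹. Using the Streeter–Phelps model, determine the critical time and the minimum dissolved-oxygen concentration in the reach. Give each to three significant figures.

Mixed DO = (25.2×8.41 + 6.39×2.70)/(25.2+6.39) = 229.2/31.59 = 7.255 mg/L.
Mixed L₀ = (25.2×1.88 + 6.39×155)/(31.59) = 1038/31.59 = 32.85 mg/L.
Initial deficit D₀ = C_s − DO₀ = 10.1 − 7.255 = 2.845 mg/L.
t_c = (1/1.017) ln[(1.25/0.233)(1 − 2.845×1.017/(0.233×32.85))] = 0.9833 × ln(3.337) = 1.185 d.
D_c = (0.233/1.25) × 32.85 × e^(−0.233×1.185) = 0.1864 × 32.85 × 0.7587 = 4.646 mg/L.
Minimum DO = 10.1 − 4.646 = 5.454 mg/L.

t_c ≈ 1.18 d; minimum DO ≈ 5.45 mg/L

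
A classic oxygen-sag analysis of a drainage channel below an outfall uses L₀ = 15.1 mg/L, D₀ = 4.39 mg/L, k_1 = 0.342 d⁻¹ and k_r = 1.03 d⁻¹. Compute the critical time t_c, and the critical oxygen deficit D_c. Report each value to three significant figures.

At the critical point dD/dt = 0, so k_1 L₀ e^(−k_1 t) = k_r D. Substituting D(t) from the Streeter–Phelps equation and solving for t gives
t_c = ln[(k_r/k_1)(1 − D₀(k_r−k_1)/(k_1 L₀))] / (k_r−k_1).
Here k_r−k_1 = 0.6880 d⁻¹ and 1 − D₀(k_r−k_1)/(k_1 L₀) = 1 − 4.39×0.6880/(0.342×15.1) = 0.4151, so
t_c = ln(3.012 × 0.4151) / 0.6880 = 0.2234 / 0.6880 = 0.3247 d.
D_c = (k_1/k_r) L₀ e^(−k_1 t_c) = (0.342/1.03) × 15.1 × e^(−0.342×0.3247) = 0.3320 × 15.1 × 0.8949 = 4.487 mg/L.

t_c ≈ 0.325 d; D_c ≈ 4.49 mg/L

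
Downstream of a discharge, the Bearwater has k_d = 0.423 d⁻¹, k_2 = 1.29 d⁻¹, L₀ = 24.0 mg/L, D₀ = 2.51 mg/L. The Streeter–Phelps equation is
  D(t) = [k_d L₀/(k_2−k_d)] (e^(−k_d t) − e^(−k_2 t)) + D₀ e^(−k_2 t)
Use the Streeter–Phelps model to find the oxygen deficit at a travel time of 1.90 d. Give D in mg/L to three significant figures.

D ≈ 4.45 mg/L

k_d L₀/(k_2−k_d) = 0.423×24.0/(1.29−0.423) = 10.15/0.8670 = 11.71 mg/L.
e^(−k_d t) = e^(−0.423×1.900) = 0.4477; e^(−k_2 t) = e^(−1.29×1.900) = 0.08621.
D = 11.71 × (0.4477 − 0.08621) + 2.51 × 0.08621 = 4.232 + 0.2164 = 4.449 mg/L.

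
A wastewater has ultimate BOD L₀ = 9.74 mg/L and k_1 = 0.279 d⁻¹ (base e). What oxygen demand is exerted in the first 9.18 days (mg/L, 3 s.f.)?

y ≈ 8.99 mg/L

y_t = L₀(1 − e^(−k_1 t)) = 9.74 × (1 − e^(−0.279×9.18))
= 9.74 × (1 − 0.07721) = 9.74 × 0.9228 = 8.988 mg/L.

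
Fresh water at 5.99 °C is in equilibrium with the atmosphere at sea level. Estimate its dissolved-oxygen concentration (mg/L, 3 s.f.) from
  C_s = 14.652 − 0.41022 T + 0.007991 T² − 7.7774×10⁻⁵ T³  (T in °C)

C_s = 14.652 − 0.41022×5.99 + 0.007991×5.99² − 7.7774×10⁻⁵×5.99³ = 12.46 mg/L.

C_s ≈ 12.5 mg/L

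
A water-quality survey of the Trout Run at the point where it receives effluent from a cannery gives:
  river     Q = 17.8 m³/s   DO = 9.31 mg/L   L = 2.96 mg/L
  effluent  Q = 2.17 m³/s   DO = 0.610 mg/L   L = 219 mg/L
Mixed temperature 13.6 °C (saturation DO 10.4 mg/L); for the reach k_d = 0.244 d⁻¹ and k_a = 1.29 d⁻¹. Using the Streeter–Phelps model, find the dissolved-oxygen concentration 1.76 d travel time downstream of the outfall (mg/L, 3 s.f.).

Mixed DO = (17.8×9.31 + 2.17×0.610)/(17.8+2.17) = 167.0/19.97 = 8.365 mg/L.
Mixed L₀ = (17.8×2.96 + 2.17×219)/(19.97) = 527.9/19.97 = 26.44 mg/L.
Initial deficit D₀ = C_s − DO₀ = 10.4 − 8.365 = 2.035 mg/L.
D(1.76) = [0.244×26.44/(1.29−0.244)](e^(−0.244×1.76) − e^(−1.29×1.76)) + 2.035 e^(−1.29×1.76)
= 6.167 × (0.6509 − 0.1033) + 2.035 × 0.1033 = 3.587 mg/L.
DO = 10.4 − 3.587 = 6.813 mg/L.

DO ≈ 6.81 mg/L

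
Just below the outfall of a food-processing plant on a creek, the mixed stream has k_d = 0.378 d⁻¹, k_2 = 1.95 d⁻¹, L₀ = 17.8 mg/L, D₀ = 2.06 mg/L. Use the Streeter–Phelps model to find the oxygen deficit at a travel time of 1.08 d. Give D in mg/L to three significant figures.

D ≈ 2.58 mg/L

k_d L₀/(k_2−k_d) = 0.378×17.8/(1.95−0.378) = 6.728/1.572 = 4.280 mg/L.
e^(−k_d t) = e^(−0.378×1.080) = 0.6648; e^(−k_2 t) = e^(−1.95×1.080) = 0.1217.
D = 4.280 × (0.6648 − 0.1217) + 2.06 × 0.1217 = 2.325 + 0.2508 = 2.575 mg/L.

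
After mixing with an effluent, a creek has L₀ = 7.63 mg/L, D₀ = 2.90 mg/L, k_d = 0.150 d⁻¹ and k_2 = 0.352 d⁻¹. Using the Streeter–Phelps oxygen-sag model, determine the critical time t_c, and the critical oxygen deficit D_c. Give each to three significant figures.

At the critical point dD/dt = 0, so k_d L₀ e^(−k_d t) = k_2 D. Substituting D(t) from the Streeter–Phelps equation and solving for t gives
t_c = ln[(k_2/k_d)(1 − D₀(k_2−k_d)/(k_d L₀))] / (k_2−k_d).
Here k_2−k_d = 0.2020 d⁻¹ and 1 − D₀(k_2−k_d)/(k_d L₀) = 1 − 2.90×0.2020/(0.150×7.63) = 0.4882, so
t_c = ln(2.347 × 0.4882) / 0.2020 = 0.1359 / 0.2020 = 0.6727 d.
D_c = (k_d/k_2) L₀ e^(−k_d t_c) = (0.150/0.352) × 7.63 × e^(−0.150×0.6727) = 0.4261 × 7.63 × 0.9040 = 2.939 mg/L.

t_c ≈ 0.673 d; D_c ≈ 2.94 mg/L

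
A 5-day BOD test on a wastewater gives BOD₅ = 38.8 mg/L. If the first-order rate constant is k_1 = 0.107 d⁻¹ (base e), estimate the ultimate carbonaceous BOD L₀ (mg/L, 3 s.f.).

L₀ ≈ 93.6 mg/L

BOD₅ = L₀(1 − e^(−5k_1)) ⇒ L₀ = BOD₅ / (1 − e^(−5×0.107))
= 38.8 / (1 − 0.5857) = 38.8 / 0.4143 = 93.65 mg/L.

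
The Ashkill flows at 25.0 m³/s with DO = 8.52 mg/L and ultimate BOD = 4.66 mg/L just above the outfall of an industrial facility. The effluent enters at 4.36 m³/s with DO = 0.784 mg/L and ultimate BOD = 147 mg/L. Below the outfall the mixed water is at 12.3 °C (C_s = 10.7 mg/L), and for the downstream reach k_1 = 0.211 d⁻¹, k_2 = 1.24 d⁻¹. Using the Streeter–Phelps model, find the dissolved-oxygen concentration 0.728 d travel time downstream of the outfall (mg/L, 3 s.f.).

Mixed DO = (25.0×8.52 + 4.36×0.784)/(25.0+4.36) = 216.4/29.36 = 7.371 mg/L.
Mixed L₀ = (25.0×4.66 + 4.36×147)/(29.36) = 757.4/29.36 = 25.80 mg/L.
Initial deficit D₀ = C_s − DO₀ = 10.7 − 7.371 = 3.329 mg/L.
D(0.728) = [0.211×25.80/(1.24−0.211)](e^(−0.211×0.728) − e^(−1.24×0.728)) + 3.329 e^(−1.24×0.728)
= 5.290 × (0.8576 − 0.4055) + 3.329 × 0.4055 = 3.742 mg/L.
DO = 10.7 − 3.742 = 6.958 mg/L.

DO ≈ 6.96 mg/L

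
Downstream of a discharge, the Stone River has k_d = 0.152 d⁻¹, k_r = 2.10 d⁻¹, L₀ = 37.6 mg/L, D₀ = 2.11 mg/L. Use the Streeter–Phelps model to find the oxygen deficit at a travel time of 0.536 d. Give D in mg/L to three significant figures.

k_d L₀/(k_r−k_d) = 0.152×37.6/(2.10−0.152) = 5.715/1.948 = 2.934 mg/L.
e^(−k_d t) = e^(−0.152×0.5360) = 0.9218; e^(−k_r t) = e^(−2.10×0.5360) = 0.3245.
D = 2.934 × (0.9218 − 0.3245) + 2.11 × 0.3245 = 1.752 + 0.6846 = 2.437 mg/L.

D ≈ 2.44 mg/L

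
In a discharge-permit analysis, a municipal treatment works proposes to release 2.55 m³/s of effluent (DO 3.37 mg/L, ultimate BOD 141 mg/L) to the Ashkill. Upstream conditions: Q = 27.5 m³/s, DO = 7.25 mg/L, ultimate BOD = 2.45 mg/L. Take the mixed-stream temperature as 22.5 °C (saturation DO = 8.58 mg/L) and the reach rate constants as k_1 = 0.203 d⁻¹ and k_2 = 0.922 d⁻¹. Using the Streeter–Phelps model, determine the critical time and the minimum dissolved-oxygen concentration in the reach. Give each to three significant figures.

Mixed DO = (27.5×7.25 + 2.55×3.37)/(27.5+2.55) = 208.0/30.05 = 6.921 mg/L.
Mixed L₀ = (27.5×2.45 + 2.55×141)/(30.05) = 426.9/30.05 = 14.21 mg/L.
Initial deficit D₀ = C_s − DO₀ = 8.58 − 6.921 = 1.659 mg/L.
t_c = (1/0.7190) ln[(0.922/0.203)(1 − 1.659×0.7190/(0.203×14.21))] = 1.391 × ln(2.663) = 1.362 d.
D_c = (0.203/0.922) × 14.21 × e^(−0.203×1.362) = 0.2202 × 14.21 × 0.7584 = 2.372 mg/L.
Minimum DO = 8.58 − 2.372 = 6.208 mg/L.

t_c ≈ 1.36 d; minimum DO ≈ 6.21 mg/L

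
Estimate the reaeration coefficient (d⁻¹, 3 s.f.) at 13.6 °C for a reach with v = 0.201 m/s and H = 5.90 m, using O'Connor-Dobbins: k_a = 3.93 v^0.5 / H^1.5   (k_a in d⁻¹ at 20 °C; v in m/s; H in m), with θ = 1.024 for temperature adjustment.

k_a ≈ 0.106 d⁻¹

k_a(20) = 3.93 × 0.201^0.5 / 5.90^1.5 = 3.93 × 0.4483 / 14.33 = 0.1229 d⁻¹.
k_a(13.6) = 0.1229 × 1.024^(13.6−20) = 0.1229 × 0.8592 = 0.1056 d⁻¹.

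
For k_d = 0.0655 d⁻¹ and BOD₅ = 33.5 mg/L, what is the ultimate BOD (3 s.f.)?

BOD₅ = L₀(1 − e^(−5k_d)) ⇒ L₀ = BOD₅ / (1 − e^(−5×0.0655))
= 33.5 / (1 − 0.7207) = 33.5 / 0.2793 = 120.0 mg/L.

L₀ ≈ 120 mg/L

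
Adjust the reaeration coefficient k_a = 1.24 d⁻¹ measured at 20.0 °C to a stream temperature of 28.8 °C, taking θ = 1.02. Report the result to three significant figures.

k_a(T₂) = k_a(T₁) · θ^(T₂−T₁) = 1.24 × 1.02^(28.8−20.0)
= 1.24 × 1.02^8.80 = 1.24 × 1.190 = 1.476 d⁻¹.

k_a ≈ 1.48 d⁻¹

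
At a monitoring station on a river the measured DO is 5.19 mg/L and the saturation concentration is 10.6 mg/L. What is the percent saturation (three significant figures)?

% saturation = C/C_s × 100 = 5.19/10.6 × 100 = 49.0 %.

49.0 % saturation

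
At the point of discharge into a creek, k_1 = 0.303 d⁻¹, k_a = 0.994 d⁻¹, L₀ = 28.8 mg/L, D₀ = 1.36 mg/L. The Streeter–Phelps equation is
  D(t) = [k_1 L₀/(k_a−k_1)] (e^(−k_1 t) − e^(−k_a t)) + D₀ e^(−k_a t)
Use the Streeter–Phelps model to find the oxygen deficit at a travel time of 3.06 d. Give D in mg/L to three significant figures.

D ≈ 4.46 mg/L

k_1 L₀/(k_a−k_1) = 0.303×28.8/(0.994−0.303) = 8.726/0.6910 = 12.63 mg/L.
e^(−k_1 t) = e^(−0.303×3.060) = 0.3957; e^(−k_a t) = e^(−0.994×3.060) = 0.04776.
D = 12.63 × (0.3957 − 0.04776) + 1.36 × 0.04776 = 4.394 + 0.06495 = 4.459 mg/L.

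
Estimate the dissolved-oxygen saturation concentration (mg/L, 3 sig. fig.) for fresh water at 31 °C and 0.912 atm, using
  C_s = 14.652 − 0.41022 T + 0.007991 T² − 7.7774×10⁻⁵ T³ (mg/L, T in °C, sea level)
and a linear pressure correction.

C_s ≈ 6.66 mg/L

At sea level: C_s = 14.652 − 0.41022×31 + 0.007991×31² − 7.7774×10⁻⁵×31³ = 7.298 mg/L.
Pressure correction: C_s' = 7.298 × 0.912 = 6.655 mg/L.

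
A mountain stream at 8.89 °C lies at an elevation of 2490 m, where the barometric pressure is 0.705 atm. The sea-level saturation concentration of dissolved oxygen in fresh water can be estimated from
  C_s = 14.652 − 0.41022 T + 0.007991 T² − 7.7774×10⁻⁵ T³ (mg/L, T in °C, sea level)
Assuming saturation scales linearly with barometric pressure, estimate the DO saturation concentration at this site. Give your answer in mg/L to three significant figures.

C_s ≈ 8.17 mg/L

At sea level: C_s = 14.652 − 0.41022×8.89 + 0.007991×8.89² − 7.7774×10⁻⁵×8.89³ = 11.58 mg/L.
Pressure correction: C_s' = 11.58 × 0.705 = 8.165 mg/L.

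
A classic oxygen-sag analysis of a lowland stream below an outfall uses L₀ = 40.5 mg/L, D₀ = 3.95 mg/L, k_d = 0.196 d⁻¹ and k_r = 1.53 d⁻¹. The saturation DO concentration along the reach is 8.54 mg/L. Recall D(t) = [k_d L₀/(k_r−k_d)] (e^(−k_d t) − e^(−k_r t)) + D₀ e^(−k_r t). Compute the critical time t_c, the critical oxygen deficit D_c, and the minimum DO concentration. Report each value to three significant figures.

t_c ≈ 0.723 d; D_c ≈ 4.50 mg/L; min DO ≈ 4.04 mg/L

t_c = [1/(k_r−k_d)] ln[(k_r/k_d)(1 − D₀(k_r−k_d)/(k_d L₀))]
= [1/(1.53−0.196)] ln[(1.53/0.196)(1 − 3.95×1.334/(0.196×40.5))]
= (1/1.334) ln[7.806 × 0.3362] = 0.7496 × ln(2.624) = 0.7496 × 0.9648 = 0.7233 d.
L(t_c) = L₀ e^(−k_d t_c) = 40.5 × 0.8678 = 35.15 mg/L, and at the critical point k_r D_c = k_d L, so D_c = (0.196/1.53) × 35.15 = 4.503 mg/L.
Minimum DO = C_s − D_c = 8.54 − 4.503 = 4.037 mg/L.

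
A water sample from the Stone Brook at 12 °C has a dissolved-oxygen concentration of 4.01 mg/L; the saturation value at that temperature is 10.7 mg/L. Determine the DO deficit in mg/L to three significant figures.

D ≈ 6.69 mg/L

D = C_s − C = 10.7 − 4.01 = 6.69 mg/L.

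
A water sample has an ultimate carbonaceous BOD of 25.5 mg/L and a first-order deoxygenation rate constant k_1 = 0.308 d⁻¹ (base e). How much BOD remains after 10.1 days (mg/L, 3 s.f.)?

L_t = L₀ e^(−k_1 t) = 25.5 × e^(−0.308×10.1) = 25.5 × 0.04457 = 1.136 mg/L.

L ≈ 1.14 mg/L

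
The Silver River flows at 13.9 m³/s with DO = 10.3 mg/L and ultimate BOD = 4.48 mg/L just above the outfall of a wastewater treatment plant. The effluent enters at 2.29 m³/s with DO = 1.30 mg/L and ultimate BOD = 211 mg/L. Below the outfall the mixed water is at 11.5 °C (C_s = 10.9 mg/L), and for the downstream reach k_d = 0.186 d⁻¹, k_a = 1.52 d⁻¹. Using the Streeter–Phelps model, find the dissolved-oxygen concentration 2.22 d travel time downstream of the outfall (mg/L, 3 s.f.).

Mixed DO = (13.9×10.3 + 2.29×1.30)/(13.9+2.29) = 146.1/16.19 = 9.027 mg/L.
Mixed L₀ = (13.9×4.48 + 2.29×211)/(16.19) = 545.5/16.19 = 33.69 mg/L.
Initial deficit D₀ = C_s − DO₀ = 10.9 − 9.027 = 1.873 mg/L.
D(2.22) = [0.186×33.69/(1.52−0.186)](e^(−0.186×2.22) − e^(−1.52×2.22)) + 1.873 e^(−1.52×2.22)
= 4.698 × (0.6617 − 0.03424) + 1.873 × 0.03424 = 3.012 mg/L.
DO = 10.9 − 3.012 = 7.888 mg/L.

DO ≈ 7.89 mg/L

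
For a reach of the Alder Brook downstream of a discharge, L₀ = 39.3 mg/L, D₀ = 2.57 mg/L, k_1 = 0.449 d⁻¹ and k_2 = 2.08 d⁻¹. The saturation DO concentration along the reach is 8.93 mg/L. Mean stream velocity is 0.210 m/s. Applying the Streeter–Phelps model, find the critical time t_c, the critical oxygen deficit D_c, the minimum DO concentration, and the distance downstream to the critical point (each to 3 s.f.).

With k_2/k_1 = 4.633 and 1 − D₀(k_2−k_1)/(k_1 L₀) = 0.7625,
t_c = ln(4.633 × 0.7625) / (2.08 − 0.449) = ln(3.532) / 1.631 = 1.262/1.631 = 0.7737 d.
L(t_c) = L₀ e^(−k_1 t_c) = 39.3 × 0.7065 = 27.77 mg/L, and at the critical point k_2 D_c = k_1 L, so D_c = (0.449/2.08) × 27.77 = 5.994 mg/L.
Minimum DO = C_s − D_c = 8.93 − 5.994 = 2.936 mg/L.
x_c = v t_c = 0.210 m/s × 0.7737 d × 86400 s/d = 14040 m ≈ 14.0 km.

t_c ≈ 0.774 d; D_c ≈ 5.99 mg/L; min DO ≈ 2.94 mg/L; x_c ≈ 14.0 km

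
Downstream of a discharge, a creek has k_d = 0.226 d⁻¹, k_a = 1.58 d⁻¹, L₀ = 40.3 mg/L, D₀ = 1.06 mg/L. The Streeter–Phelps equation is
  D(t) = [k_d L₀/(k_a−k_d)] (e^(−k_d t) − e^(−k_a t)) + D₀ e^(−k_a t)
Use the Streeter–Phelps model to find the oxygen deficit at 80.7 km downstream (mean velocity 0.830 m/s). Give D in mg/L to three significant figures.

D ≈ 4.26 mg/L

Travel time t = x/v = 80.7 km / (0.830 m/s) = 80700 m / 0.830 m/s = 97230 s = 1.125 d.
k_d L₀/(k_a−k_d) = 0.226×40.3/(1.58−0.226) = 9.108/1.354 = 6.727 mg/L.
e^(−k_d t) = e^(−0.226×1.125) = 0.7754; e^(−k_a t) = e^(−1.58×1.125) = 0.1690.
D = 6.727 × (0.7754 − 0.1690) + 1.06 × 0.1690 = 4.079 + 0.1791 = 4.259 mg/L.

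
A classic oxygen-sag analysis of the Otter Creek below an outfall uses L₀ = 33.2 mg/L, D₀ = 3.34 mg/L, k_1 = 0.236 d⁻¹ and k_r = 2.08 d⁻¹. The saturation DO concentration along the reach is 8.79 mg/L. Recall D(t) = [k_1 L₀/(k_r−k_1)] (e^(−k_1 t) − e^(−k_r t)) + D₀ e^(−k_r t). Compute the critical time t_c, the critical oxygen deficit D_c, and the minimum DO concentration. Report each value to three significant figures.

With k_r/k_1 = 8.814 and 1 − D₀(k_r−k_1)/(k_1 L₀) = 0.2139,
t_c = ln(8.814 × 0.2139) / (2.08 − 0.236) = ln(1.886) / 1.844 = 0.6342/1.844 = 0.3439 d.
L(t_c) = L₀ e^(−k_1 t_c) = 33.2 × 0.9220 = 30.61 mg/L, and at the critical point k_r D_c = k_1 L, so D_c = (0.236/2.08) × 30.61 = 3.473 mg/L.
Minimum DO = C_s − D_c = 8.79 − 3.473 = 5.317 mg/L.

t_c ≈ 0.344 d; D_c ≈ 3.47 mg/L; min DO ≈ 5.32 mg/L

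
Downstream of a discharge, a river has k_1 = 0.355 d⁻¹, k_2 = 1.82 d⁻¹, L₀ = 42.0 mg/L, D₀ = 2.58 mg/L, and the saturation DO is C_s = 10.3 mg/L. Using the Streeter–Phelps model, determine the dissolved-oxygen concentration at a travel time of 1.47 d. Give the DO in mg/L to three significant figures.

DO ≈ 4.78 mg/L

k_1 L₀/(k_2−k_1) = 0.355×42.0/(1.82−0.355) = 14.91/1.465 = 10.18 mg/L.
e^(−k_1 t) = e^(−0.355×1.470) = 0.5934; e^(−k_2 t) = e^(−1.82×1.470) = 0.06888.
D = 10.18 × (0.5934 − 0.06888) + 2.58 × 0.06888 = 5.339 + 0.1777 = 5.516 mg/L.
DO = C_s − D = 10.3 − 5.516 = 4.784 mg/L.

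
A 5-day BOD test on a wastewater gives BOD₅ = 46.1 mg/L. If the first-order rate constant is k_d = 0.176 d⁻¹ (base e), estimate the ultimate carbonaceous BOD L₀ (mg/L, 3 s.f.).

BOD₅ = L₀(1 − e^(−5k_d)) ⇒ L₀ = BOD₅ / (1 − e^(−5×0.176))
= 46.1 / (1 − 0.4148) = 46.1 / 0.5852 = 78.77 mg/L.

L₀ ≈ 78.8 mg/L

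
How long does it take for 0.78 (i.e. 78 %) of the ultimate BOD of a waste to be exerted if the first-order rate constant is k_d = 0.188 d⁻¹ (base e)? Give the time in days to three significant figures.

t ≈ 8.05 d

y/L₀ = 1 − e^(−k_d t) = 0.78 ⇒ e^(−k_d t) = 0.220
t = −ln(0.220) / 0.188 = 1.514 / 0.188 = 8.054 d.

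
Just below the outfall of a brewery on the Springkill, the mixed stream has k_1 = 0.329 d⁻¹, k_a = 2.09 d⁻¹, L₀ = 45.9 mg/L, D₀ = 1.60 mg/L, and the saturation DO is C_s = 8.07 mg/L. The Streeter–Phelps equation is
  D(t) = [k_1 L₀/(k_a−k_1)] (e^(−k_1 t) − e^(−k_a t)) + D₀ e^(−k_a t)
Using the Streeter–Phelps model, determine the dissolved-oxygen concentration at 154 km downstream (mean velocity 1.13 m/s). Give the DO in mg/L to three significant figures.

Travel time t = x/v = 154 km / (1.13 m/s) = 154000 m / 1.13 m/s = 136300 s = 1.577 d.
k_1 L₀/(k_a−k_1) = 0.329×45.9/(2.09−0.329) = 15.10/1.761 = 8.575 mg/L.
e^(−k_1 t) = e^(−0.329×1.577) = 0.5951; e^(−k_a t) = e^(−2.09×1.577) = 0.03701.
D = 8.575 × (0.5951 − 0.03701) + 1.60 × 0.03701 = 4.786 + 0.05921 = 4.845 mg/L.
DO = C_s − D = 8.07 − 4.845 = 3.225 mg/L.

DO ≈ 3.22 mg/L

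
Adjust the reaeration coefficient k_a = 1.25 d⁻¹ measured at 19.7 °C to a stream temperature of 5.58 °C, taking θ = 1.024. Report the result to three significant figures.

k_a(T₂) = k_a(T₁) · θ^(T₂−T₁) = 1.25 × 1.024^(5.58−19.7)
= 1.25 × 1.024^-14.1 = 1.25 × 0.7154 = 0.8943 d⁻¹.

k_a ≈ 0.894 d⁻¹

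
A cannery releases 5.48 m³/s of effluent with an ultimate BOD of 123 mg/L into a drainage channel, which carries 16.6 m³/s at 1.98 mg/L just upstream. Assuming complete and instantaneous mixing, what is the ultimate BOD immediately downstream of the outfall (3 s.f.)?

32.0 mg/L

Flow-weighted mixing: C = (Q_r C_r + Q_w C_w)/(Q_r + Q_w)
= (16.6×1.98 + 5.48×123)/(16.6 + 5.48) = 706.9/22.08 = 32.02 mg/L.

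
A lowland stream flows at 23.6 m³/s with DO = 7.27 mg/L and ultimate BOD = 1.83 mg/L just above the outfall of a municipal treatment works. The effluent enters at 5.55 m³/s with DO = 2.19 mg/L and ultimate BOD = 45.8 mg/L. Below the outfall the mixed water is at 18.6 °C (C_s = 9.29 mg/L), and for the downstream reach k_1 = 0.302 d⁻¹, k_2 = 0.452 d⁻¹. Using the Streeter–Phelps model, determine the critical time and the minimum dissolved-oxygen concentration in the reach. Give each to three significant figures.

t_c ≈ 1.64 d; minimum DO ≈ 5.14 mg/L

Mixed DO = (23.6×7.27 + 5.55×2.19)/(23.6+5.55) = 183.7/29.15 = 6.303 mg/L.
Mixed L₀ = (23.6×1.83 + 5.55×45.8)/(29.15) = 297.4/29.15 = 10.20 mg/L.
Initial deficit D₀ = C_s − DO₀ = 9.29 − 6.303 = 2.987 mg/L.
t_c = (1/0.1500) ln[(0.452/0.302)(1 − 2.987×0.1500/(0.302×10.20))] = 6.667 × ln(1.279) = 1.641 d.
D_c = (0.302/0.452) × 10.20 × e^(−0.302×1.641) = 0.6681 × 10.20 × 0.6093 = 4.153 mg/L.
Minimum DO = 9.29 − 4.153 = 5.137 mg/L.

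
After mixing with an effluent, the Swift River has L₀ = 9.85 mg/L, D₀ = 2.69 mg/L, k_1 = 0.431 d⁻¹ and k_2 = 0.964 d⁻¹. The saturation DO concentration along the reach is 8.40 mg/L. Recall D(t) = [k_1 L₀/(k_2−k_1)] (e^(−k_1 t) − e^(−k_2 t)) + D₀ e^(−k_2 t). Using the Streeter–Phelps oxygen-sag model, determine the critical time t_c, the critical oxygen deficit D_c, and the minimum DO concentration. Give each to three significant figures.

t_c = [1/(k_2−k_1)] ln[(k_2/k_1)(1 − D₀(k_2−k_1)/(k_1 L₀))]
= [1/(0.964−0.431)] ln[(0.964/0.431)(1 − 2.69×0.5330/(0.431×9.85))]
= (1/0.5330) ln[2.237 × 0.6623] = 1.876 × ln(1.481) = 1.876 × 0.3929 = 0.7372 d.
L(t_c) = L₀ e^(−k_1 t_c) = 9.85 × 0.7278 = 7.169 mg/L, and at the critical point k_2 D_c = k_1 L, so D_c = (0.431/0.964) × 7.169 = 3.205 mg/L.
Minimum DO = C_s − D_c = 8.40 − 3.205 = 5.195 mg/L.

t_c ≈ 0.737 d; D_c ≈ 3.21 mg/L; min DO ≈ 5.19 mg/L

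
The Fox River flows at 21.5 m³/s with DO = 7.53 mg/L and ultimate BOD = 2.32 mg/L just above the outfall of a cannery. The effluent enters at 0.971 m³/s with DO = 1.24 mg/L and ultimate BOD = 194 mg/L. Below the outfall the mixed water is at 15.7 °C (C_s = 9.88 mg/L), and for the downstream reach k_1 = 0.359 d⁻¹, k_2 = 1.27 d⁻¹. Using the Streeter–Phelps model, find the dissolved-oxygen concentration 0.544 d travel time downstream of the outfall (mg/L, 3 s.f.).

DO ≈ 7.22 mg/L

Mixed DO = (21.5×7.53 + 0.971×1.24)/(21.5+0.971) = 163.1/22.47 = 7.258 mg/L.
Mixed L₀ = (21.5×2.32 + 0.971×194)/(22.47) = 238.3/22.47 = 10.60 mg/L.
Initial deficit D₀ = C_s − DO₀ = 9.88 − 7.258 = 2.622 mg/L.
D(0.544) = [0.359×10.60/(1.27−0.359)](e^(−0.359×0.544) − e^(−1.27×0.544)) + 2.622 e^(−1.27×0.544)
= 4.178 × (0.8226 − 0.5011) + 2.622 × 0.5011 = 2.657 mg/L.
DO = 9.88 − 2.657 = 7.223 mg/L.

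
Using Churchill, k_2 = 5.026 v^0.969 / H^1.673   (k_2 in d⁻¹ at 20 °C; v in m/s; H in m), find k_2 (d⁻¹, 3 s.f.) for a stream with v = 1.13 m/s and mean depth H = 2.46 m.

k_2 = 5.026 × 1.13^0.969 / 2.46^1.673 = 5.026 × 1.126 / 4.509 = 1.255 d⁻¹.

k_2 ≈ 1.25 d⁻¹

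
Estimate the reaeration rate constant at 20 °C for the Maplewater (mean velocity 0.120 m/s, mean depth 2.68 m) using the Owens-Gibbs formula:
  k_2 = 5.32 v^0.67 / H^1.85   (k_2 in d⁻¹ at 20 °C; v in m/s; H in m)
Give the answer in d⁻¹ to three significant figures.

k_2 = 5.32 × 0.120^0.67 / 2.68^1.85 = 5.32 × 0.2416 / 6.195 = 0.2075 d⁻¹.

k_2 ≈ 0.207 d⁻¹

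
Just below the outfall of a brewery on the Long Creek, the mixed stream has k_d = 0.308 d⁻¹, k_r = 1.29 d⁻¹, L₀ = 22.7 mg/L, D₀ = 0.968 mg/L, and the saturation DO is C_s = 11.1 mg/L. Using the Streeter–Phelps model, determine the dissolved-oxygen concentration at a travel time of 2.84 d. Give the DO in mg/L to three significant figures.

k_d L₀/(k_r−k_d) = 0.308×22.7/(1.29−0.308) = 6.992/0.9820 = 7.120 mg/L.
e^(−k_d t) = e^(−0.308×2.840) = 0.4170; e^(−k_r t) = e^(−1.29×2.840) = 0.02564.
D = 7.120 × (0.4170 − 0.02564) + 0.968 × 0.02564 = 2.786 + 0.02482 = 2.811 mg/L.
DO = C_s − D = 11.1 − 2.811 = 8.289 mg/L.

DO ≈ 8.29 mg/L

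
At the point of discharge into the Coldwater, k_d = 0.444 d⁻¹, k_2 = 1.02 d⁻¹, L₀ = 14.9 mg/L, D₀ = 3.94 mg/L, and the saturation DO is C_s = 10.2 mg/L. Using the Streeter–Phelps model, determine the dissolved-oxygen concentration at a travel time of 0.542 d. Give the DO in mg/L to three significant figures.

DO ≈ 5.51 mg/L

k_d L₀/(k_2−k_d) = 0.444×14.9/(1.02−0.444) = 6.616/0.5760 = 11.49 mg/L.
e^(−k_d t) = e^(−0.444×0.5420) = 0.7861; e^(−k_2 t) = e^(−1.02×0.5420) = 0.5753.
D = 11.49 × (0.7861 − 0.5753) + 3.94 × 0.5753 = 2.421 + 2.267 = 4.688 mg/L.
DO = C_s − D = 10.2 − 4.688 = 5.512 mg/L.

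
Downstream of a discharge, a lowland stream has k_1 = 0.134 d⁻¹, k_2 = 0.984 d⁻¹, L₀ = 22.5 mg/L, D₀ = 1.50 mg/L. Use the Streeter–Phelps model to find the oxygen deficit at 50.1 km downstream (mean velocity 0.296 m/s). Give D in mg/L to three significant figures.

D ≈ 2.43 mg/L

Travel time t = x/v = 50.1 km / (0.296 m/s) = 50100 m / 0.296 m/s = 169300 s = 1.959 d.
k_1 L₀/(k_2−k_1) = 0.134×22.5/(0.984−0.134) = 3.015/0.8500 = 3.547 mg/L.
e^(−k_1 t) = e^(−0.134×1.959) = 0.7691; e^(−k_2 t) = e^(−0.984×1.959) = 0.1455.
D = 3.547 × (0.7691 − 0.1455) + 1.50 × 0.1455 = 2.212 + 0.2182 = 2.430 mg/L.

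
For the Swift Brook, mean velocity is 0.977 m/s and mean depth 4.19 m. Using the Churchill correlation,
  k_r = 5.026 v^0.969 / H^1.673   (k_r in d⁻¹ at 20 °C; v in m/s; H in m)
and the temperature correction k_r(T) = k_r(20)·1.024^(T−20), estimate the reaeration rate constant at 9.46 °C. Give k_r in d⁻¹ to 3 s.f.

k_r(20) = 5.026 × 0.977^0.969 / 4.19^1.673 = 5.026 × 0.9777 / 10.99 = 0.4472 d⁻¹.
k_r(9.46) = 0.4472 × 1.024^(9.46−20) = 0.4472 × 0.7788 = 0.3483 d⁻¹.

k_r ≈ 0.348 d⁻¹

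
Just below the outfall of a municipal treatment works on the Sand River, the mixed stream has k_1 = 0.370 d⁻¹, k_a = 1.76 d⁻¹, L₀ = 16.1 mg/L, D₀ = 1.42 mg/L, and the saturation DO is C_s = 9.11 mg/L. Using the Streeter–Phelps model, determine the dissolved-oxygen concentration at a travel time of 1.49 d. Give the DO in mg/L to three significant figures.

DO ≈ 6.85 mg/L

k_1 L₀/(k_a−k_1) = 0.370×16.1/(1.76−0.370) = 5.957/1.390 = 4.286 mg/L.
e^(−k_1 t) = e^(−0.370×1.490) = 0.5762; e^(−k_a t) = e^(−1.76×1.490) = 0.07263.
D = 4.286 × (0.5762 − 0.07263) + 1.42 × 0.07263 = 2.158 + 0.1031 = 2.261 mg/L.
DO = C_s − D = 9.11 − 2.261 = 6.849 mg/L.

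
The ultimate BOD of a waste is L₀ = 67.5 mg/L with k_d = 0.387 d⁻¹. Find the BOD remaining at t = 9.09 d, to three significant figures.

L_t = L₀ e^(−k_d t) = 67.5 × e^(−0.387×9.09) = 67.5 × 0.02966 = 2.002 mg/L.

L ≈ 2.00 mg/L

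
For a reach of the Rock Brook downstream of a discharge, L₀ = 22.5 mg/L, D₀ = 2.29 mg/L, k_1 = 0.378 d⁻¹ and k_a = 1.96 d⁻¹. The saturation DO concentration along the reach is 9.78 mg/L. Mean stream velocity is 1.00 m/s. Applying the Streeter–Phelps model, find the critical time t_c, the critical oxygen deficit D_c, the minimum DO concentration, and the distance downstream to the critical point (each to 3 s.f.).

t_c ≈ 0.689 d; D_c ≈ 3.34 mg/L; min DO ≈ 6.44 mg/L; x_c ≈ 59.6 km

t_c = [1/(k_a−k_1)] ln[(k_a/k_1)(1 − D₀(k_a−k_1)/(k_1 L₀))]
= [1/(1.96−0.378)] ln[(1.96/0.378)(1 − 2.29×1.582/(0.378×22.5))]
= (1/1.582) ln[5.185 × 0.5740] = 0.6321 × ln(2.977) = 0.6321 × 1.091 = 0.6895 d.
D_c = (k_1/k_a) L₀ e^(−k_1 t_c) = (0.378/1.96) × 22.5 × e^(−0.378×0.6895) = 0.1929 × 22.5 × 0.7706 = 3.344 mg/L.
Minimum DO = C_s − D_c = 9.78 − 3.344 = 6.436 mg/L.
x_c = v t_c = 1.00 m/s × 0.6895 d × 86400 s/d = 59570 m ≈ 59.6 km.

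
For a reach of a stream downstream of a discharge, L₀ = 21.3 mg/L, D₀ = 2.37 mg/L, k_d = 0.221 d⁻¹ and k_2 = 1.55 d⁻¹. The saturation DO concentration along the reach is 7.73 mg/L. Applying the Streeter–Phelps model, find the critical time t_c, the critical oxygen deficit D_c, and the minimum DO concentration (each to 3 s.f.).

t_c ≈ 0.633 d; D_c ≈ 2.64 mg/L; min DO ≈ 5.09 mg/L

At the critical point dD/dt = 0, so k_d L₀ e^(−k_d t) = k_2 D. Substituting D(t) from the Streeter–Phelps equation and solving for t gives
t_c = ln[(k_2/k_d)(1 − D₀(k_2−k_d)/(k_d L₀))] / (k_2−k_d).
Here k_2−k_d = 1.329 d⁻¹ and 1 − D₀(k_2−k_d)/(k_d L₀) = 1 − 2.37×1.329/(0.221×21.3) = 0.3309, so
t_c = ln(7.014 × 0.3309) / 1.329 = 0.8419 / 1.329 = 0.6335 d.
L(t_c) = L₀ e^(−k_d t_c) = 21.3 × 0.8694 = 18.52 mg/L, and at the critical point k_2 D_c = k_d L, so D_c = (0.221/1.55) × 18.52 = 2.640 mg/L.
Minimum DO = C_s − D_c = 7.73 − 2.640 = 5.090 mg/L.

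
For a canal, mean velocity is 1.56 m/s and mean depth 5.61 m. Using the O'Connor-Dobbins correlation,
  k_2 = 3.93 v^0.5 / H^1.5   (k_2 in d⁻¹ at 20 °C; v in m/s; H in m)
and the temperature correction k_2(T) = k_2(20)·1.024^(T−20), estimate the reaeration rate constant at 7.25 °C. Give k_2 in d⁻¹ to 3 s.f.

k_2 ≈ 0.273 d⁻¹

k_2(20) = 3.93 × 1.56^0.5 / 5.61^1.5 = 3.93 × 1.249 / 13.29 = 0.3694 d⁻¹.
k_2(7.25) = 0.3694 × 1.024^(7.25−20) = 0.3694 × 0.7391 = 0.2730 d⁻¹.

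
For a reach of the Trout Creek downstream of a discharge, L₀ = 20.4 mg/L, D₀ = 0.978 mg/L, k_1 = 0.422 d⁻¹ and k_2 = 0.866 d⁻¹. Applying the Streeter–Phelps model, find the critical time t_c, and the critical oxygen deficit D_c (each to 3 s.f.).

With k_2/k_1 = 2.052 and 1 − D₀(k_2−k_1)/(k_1 L₀) = 0.9496,
t_c = ln(2.052 × 0.9496) / (0.866 − 0.422) = ln(1.949) / 0.4440 = 0.6671/0.4440 = 1.503 d.
D_c = (k_1/k_2) L₀ e^(−k_1 t_c) = (0.422/0.866) × 20.4 × e^(−0.422×1.503) = 0.4873 × 20.4 × 0.5304 = 5.273 mg/L.

t_c ≈ 1.50 d; D_c ≈ 5.27 mg/L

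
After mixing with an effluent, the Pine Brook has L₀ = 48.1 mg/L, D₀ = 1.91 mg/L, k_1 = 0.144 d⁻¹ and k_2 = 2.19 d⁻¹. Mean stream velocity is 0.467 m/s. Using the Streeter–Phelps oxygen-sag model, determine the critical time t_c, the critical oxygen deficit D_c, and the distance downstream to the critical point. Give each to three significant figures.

With k_2/k_1 = 15.21 and 1 − D₀(k_2−k_1)/(k_1 L₀) = 0.4358,
t_c = ln(15.21 × 0.4358) / (2.19 − 0.144) = ln(6.628) / 2.046 = 1.891/2.046 = 0.9244 d.
D_c = (k_1/k_2) L₀ e^(−k_1 t_c) = (0.144/2.19) × 48.1 × e^(−0.144×0.9244) = 0.06575 × 48.1 × 0.8754 = 2.769 mg/L.
x_c = v t_c = 0.467 m/s × 0.9244 d × 86400 s/d = 37300 m ≈ 37.3 km.

t_c ≈ 0.924 d; D_c ≈ 2.77 mg/L; x_c ≈ 37.3 km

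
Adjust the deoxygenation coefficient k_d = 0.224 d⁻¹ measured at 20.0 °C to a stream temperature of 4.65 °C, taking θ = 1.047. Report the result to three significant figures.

k_d ≈ 0.111 d⁻¹

k_d(T₂) = k_d(T₁) · θ^(T₂−T₁) = 0.224 × 1.047^(4.65−20.0)
= 0.224 × 1.047^-15.3 = 0.224 × 0.4941 = 0.1107 d⁻¹.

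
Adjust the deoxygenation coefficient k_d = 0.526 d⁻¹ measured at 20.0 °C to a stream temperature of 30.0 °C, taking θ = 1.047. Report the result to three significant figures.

k_d(T₂) = k_d(T₁) · θ^(T₂−T₁) = 0.526 × 1.047^(30.0−20.0)
= 0.526 × 1.047^10.0 = 0.526 × 1.583 = 0.8326 d⁻¹.

k_d ≈ 0.833 d⁻¹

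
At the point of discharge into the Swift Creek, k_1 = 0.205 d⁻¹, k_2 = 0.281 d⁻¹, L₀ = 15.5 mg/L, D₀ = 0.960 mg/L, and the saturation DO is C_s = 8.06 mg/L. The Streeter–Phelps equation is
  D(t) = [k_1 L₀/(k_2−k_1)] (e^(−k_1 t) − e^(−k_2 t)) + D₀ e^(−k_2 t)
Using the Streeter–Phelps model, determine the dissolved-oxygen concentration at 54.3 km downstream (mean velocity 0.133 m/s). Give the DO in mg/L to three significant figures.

Travel time t = x/v = 54.3 km / (0.133 m/s) = 54300 m / 0.133 m/s = 408300 s = 4.725 d.
k_1 L₀/(k_2−k_1) = 0.205×15.5/(0.281−0.205) = 3.177/0.07600 = 41.81 mg/L.
e^(−k_1 t) = e^(−0.205×4.725) = 0.3796; e^(−k_2 t) = e^(−0.281×4.725) = 0.2651.
D = 41.81 × (0.3796 − 0.2651) + 0.960 × 0.2651 = 4.788 + 0.2545 = 5.043 mg/L.
DO = C_s − D = 8.06 − 5.043 = 3.017 mg/L.

DO ≈ 3.02 mg/L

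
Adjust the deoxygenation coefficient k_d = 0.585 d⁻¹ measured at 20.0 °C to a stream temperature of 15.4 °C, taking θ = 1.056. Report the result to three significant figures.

k_d ≈ 0.455 d⁻¹

k_d(T₂) = k_d(T₁) · θ^(T₂−T₁) = 0.585 × 1.056^(15.4−20.0)
= 0.585 × 1.056^-4.60 = 0.585 × 0.7783 = 0.4553 d⁻¹.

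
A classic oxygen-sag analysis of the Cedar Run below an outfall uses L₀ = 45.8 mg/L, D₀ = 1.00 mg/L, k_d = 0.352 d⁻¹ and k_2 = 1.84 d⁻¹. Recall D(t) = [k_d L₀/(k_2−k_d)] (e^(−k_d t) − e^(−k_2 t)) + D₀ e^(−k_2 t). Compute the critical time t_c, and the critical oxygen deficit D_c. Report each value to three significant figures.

With k_2/k_d = 5.227 and 1 − D₀(k_2−k_d)/(k_d L₀) = 0.9077,
t_c = ln(5.227 × 0.9077) / (1.84 − 0.352) = ln(4.745) / 1.488 = 1.557/1.488 = 1.046 d.
L(t_c) = L₀ e^(−k_d t_c) = 45.8 × 0.6919 = 31.69 mg/L, and at the critical point k_2 D_c = k_d L, so D_c = (0.352/1.84) × 31.69 = 6.062 mg/L.

t_c ≈ 1.05 d; D_c ≈ 6.06 mg/L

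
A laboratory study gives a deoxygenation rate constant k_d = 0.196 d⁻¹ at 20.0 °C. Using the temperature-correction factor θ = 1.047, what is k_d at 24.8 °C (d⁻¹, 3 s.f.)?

k_d ≈ 0.244 d⁻¹

k_d(T₂) = k_d(T₁) · θ^(T₂−T₁) = 0.196 × 1.047^(24.8−20.0)
= 0.196 × 1.047^4.80 = 0.196 × 1.247 = 0.2443 d⁻¹.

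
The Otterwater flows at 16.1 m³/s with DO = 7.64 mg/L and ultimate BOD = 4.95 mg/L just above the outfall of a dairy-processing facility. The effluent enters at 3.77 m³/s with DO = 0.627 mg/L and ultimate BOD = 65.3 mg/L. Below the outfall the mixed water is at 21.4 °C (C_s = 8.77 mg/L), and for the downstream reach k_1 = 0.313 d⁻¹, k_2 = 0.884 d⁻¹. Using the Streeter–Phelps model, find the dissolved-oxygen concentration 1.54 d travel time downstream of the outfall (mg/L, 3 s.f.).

Mixed DO = (16.1×7.64 + 3.77×0.627)/(16.1+3.77) = 125.4/19.87 = 6.309 mg/L.
Mixed L₀ = (16.1×4.95 + 3.77×65.3)/(19.87) = 325.9/19.87 = 16.40 mg/L.
Initial deficit D₀ = C_s − DO₀ = 8.77 − 6.309 = 2.461 mg/L.
D(1.54) = [0.313×16.40/(0.884−0.313)](e^(−0.313×1.54) − e^(−0.884×1.54)) + 2.461 e^(−0.884×1.54)
= 8.990 × (0.6175 − 0.2563) + 2.461 × 0.2563 = 3.878 mg/L.
DO = 8.77 − 3.878 = 4.892 mg/L.

DO ≈ 4.89 mg/L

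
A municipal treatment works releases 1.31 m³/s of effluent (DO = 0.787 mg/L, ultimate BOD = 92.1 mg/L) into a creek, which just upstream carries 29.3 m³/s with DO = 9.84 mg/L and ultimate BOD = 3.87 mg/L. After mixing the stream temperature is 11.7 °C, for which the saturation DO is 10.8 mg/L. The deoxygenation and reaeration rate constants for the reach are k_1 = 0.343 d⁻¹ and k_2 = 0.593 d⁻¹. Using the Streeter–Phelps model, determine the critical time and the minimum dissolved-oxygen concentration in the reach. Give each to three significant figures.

Mixed DO = (29.3×9.84 + 1.31×0.787)/(29.3+1.31) = 289.3/30.61 = 9.453 mg/L.
Mixed L₀ = (29.3×3.87 + 1.31×92.1)/(30.61) = 234.0/30.61 = 7.646 mg/L.
Initial deficit D₀ = C_s − DO₀ = 10.8 − 9.453 = 1.347 mg/L.
t_c = (1/0.2500) ln[(0.593/0.343)(1 − 1.347×0.2500/(0.343×7.646))] = 4.000 × ln(1.507) = 1.640 d.
D_c = (0.343/0.593) × 7.646 × e^(−0.343×1.640) = 0.5784 × 7.646 × 0.5698 = 2.520 mg/L.
Minimum DO = 10.8 − 2.520 = 8.280 mg/L.

t_c ≈ 1.64 d; minimum DO ≈ 8.28 mg/L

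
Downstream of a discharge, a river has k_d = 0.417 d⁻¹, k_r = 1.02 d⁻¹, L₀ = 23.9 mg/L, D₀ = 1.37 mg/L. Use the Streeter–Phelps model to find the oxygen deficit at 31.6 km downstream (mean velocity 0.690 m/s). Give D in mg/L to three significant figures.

D ≈ 4.42 mg/L

Travel time t = x/v = 31.6 km / (0.690 m/s) = 31600 m / 0.690 m/s = 45800 s = 0.5301 d.
k_d L₀/(k_r−k_d) = 0.417×23.9/(1.02−0.417) = 9.966/0.6030 = 16.53 mg/L.
e^(−k_d t) = e^(−0.417×0.5301) = 0.8017; e^(−k_r t) = e^(−1.02×0.5301) = 0.5824.
D = 16.53 × (0.8017 − 0.5824) + 1.37 × 0.5824 = 3.625 + 0.7978 = 4.423 mg/L.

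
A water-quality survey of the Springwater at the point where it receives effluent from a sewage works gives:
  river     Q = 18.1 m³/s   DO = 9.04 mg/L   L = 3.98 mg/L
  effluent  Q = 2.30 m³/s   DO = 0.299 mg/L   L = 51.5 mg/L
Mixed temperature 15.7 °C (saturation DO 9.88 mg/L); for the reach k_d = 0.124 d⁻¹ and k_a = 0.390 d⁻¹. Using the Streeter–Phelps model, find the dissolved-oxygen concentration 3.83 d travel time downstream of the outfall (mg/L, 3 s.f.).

DO ≈ 7.74 mg/L

Mixed DO = (18.1×9.04 + 2.30×0.299)/(18.1+2.30) = 164.3/20.40 = 8.054 mg/L.
Mixed L₀ = (18.1×3.98 + 2.30×51.5)/(20.40) = 190.5/20.40 = 9.338 mg/L.
Initial deficit D₀ = C_s − DO₀ = 9.88 − 8.054 = 1.826 mg/L.
D(3.83) = [0.124×9.338/(0.390−0.124)](e^(−0.124×3.83) − e^(−0.390×3.83)) + 1.826 e^(−0.390×3.83)
= 4.353 × (0.6219 − 0.2245) + 1.826 × 0.2245 = 2.140 mg/L.
DO = 9.88 − 2.140 = 7.740 mg/L.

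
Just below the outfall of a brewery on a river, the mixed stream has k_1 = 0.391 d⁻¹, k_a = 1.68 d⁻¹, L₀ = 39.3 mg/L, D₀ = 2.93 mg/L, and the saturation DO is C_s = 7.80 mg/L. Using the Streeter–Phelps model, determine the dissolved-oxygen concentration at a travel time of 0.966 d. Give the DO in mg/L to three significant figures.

k_1 L₀/(k_a−k_1) = 0.391×39.3/(1.68−0.391) = 15.37/1.289 = 11.92 mg/L.
e^(−k_1 t) = e^(−0.391×0.9660) = 0.6854; e^(−k_a t) = e^(−1.68×0.9660) = 0.1973.
D = 11.92 × (0.6854 − 0.1973) + 2.93 × 0.1973 = 5.819 + 0.5782 = 6.397 mg/L.
DO = C_s − D = 7.80 − 6.397 = 1.403 mg/L.

DO ≈ 1.40 mg/L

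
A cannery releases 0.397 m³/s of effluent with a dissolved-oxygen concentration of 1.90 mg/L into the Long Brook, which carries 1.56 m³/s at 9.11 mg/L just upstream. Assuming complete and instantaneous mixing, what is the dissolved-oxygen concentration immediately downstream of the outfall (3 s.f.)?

7.65 mg/L

Flow-weighted mixing: C = (Q_r C_r + Q_w C_w)/(Q_r + Q_w)
= (1.56×9.11 + 0.397×1.90)/(1.56 + 0.397) = 14.97/1.957 = 7.647 mg/L.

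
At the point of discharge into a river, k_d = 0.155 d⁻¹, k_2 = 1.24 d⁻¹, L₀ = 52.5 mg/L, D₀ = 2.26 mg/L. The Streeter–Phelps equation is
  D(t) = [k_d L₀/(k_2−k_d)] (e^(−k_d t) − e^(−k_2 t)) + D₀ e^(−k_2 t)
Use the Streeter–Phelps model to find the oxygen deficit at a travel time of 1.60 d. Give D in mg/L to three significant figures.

D ≈ 5.13 mg/L

k_d L₀/(k_2−k_d) = 0.155×52.5/(1.24−0.155) = 8.137/1.085 = 7.500 mg/L.
e^(−k_d t) = e^(−0.155×1.600) = 0.7804; e^(−k_2 t) = e^(−1.24×1.600) = 0.1375.
D = 7.500 × (0.7804 − 0.1375) + 2.26 × 0.1375 = 4.821 + 0.3108 = 5.132 mg/L.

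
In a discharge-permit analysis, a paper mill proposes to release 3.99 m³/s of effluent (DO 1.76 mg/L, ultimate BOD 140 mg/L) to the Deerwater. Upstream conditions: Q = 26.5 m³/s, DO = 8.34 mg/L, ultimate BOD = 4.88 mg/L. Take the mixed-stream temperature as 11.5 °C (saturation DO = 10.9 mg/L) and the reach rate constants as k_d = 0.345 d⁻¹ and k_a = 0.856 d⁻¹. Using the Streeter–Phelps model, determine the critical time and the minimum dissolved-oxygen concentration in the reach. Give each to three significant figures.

Mixed DO = (26.5×8.34 + 3.99×1.76)/(26.5+3.99) = 228.0/30.49 = 7.479 mg/L.
Mixed L₀ = (26.5×4.88 + 3.99×140)/(30.49) = 687.9/30.49 = 22.56 mg/L.
Initial deficit D₀ = C_s − DO₀ = 10.9 − 7.479 = 3.421 mg/L.
t_c = (1/0.5110) ln[(0.856/0.345)(1 − 3.421×0.5110/(0.345×22.56))] = 1.957 × ln(1.924) = 1.281 d.
D_c = (0.345/0.856) × 22.56 × e^(−0.345×1.281) = 0.4030 × 22.56 × 0.6429 = 5.846 mg/L.
Minimum DO = 10.9 − 5.846 = 5.054 mg/L.

t_c ≈ 1.28 d; minimum DO ≈ 5.05 mg/L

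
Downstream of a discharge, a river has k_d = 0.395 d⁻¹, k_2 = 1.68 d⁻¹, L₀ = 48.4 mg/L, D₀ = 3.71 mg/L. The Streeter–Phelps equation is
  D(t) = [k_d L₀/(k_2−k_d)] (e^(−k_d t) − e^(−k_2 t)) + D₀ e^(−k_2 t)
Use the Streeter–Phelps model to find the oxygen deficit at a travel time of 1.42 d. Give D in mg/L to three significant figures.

D ≈ 7.46 mg/L

k_d L₀/(k_2−k_d) = 0.395×48.4/(1.68−0.395) = 19.12/1.285 = 14.88 mg/L.
e^(−k_d t) = e^(−0.395×1.420) = 0.5707; e^(−k_2 t) = e^(−1.68×1.420) = 0.09203.
D = 14.88 × (0.5707 − 0.09203) + 3.71 × 0.09203 = 7.121 + 0.3414 = 7.463 mg/L.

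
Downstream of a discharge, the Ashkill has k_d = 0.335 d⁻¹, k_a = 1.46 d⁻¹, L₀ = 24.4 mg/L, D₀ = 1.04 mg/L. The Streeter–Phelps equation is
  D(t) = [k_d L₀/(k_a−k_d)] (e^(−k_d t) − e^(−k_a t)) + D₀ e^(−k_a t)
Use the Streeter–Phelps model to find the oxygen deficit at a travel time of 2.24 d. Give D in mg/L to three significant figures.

D ≈ 3.19 mg/L

k_d L₀/(k_a−k_d) = 0.335×24.4/(1.46−0.335) = 8.174/1.125 = 7.266 mg/L.
e^(−k_d t) = e^(−0.335×2.240) = 0.4722; e^(−k_a t) = e^(−1.46×2.240) = 0.03799.
D = 7.266 × (0.4722 − 0.03799) + 1.04 × 0.03799 = 3.155 + 0.03951 = 3.194 mg/L.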